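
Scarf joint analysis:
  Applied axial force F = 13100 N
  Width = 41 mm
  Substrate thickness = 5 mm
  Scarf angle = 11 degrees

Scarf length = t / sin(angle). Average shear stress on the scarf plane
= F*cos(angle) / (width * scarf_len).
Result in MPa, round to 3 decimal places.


Scarf length = 5 / sin(11 deg) = 26.2042 mm
cos(11 deg) = 0.981627
Shear = 13100 * 0.981627 / (41 * 26.2042)
= 11.969 MPa

11.969


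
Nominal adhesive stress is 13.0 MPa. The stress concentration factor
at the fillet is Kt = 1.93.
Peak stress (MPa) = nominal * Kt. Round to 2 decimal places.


Peak = 13.0 * 1.93 = 25.09 MPa

25.09


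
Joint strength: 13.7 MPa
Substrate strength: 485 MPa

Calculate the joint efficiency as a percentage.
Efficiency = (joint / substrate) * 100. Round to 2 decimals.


Efficiency = (13.7 / 485) * 100 = 2.82%

2.82


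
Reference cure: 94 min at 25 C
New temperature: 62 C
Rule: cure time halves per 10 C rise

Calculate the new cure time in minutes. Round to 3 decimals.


factor = 2^((62-25)/10) = 12.9960
t_new = 94 / 12.9960 = 7.233 min

7.233


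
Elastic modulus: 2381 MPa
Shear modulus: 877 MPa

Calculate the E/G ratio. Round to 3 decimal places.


E / G = 2381 / 877 = 2.715

2.715


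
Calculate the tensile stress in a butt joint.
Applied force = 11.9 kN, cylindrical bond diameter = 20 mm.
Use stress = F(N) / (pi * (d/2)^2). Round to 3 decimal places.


A = pi * 10.0^2 = 314.1593 mm^2
sigma = 11900.0 / 314.1593 = 37.879 MPa

37.879


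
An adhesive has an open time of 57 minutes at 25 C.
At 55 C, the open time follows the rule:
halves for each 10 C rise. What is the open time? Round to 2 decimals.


Factor = 2^((55-25)/10) = 8.0000
Open time = 57 / 8.0000 = 7.13 min

7.13


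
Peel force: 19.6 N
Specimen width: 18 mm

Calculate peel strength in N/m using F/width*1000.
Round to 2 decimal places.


Peel strength = 19.6 / 18 * 1000 = 1088.89 N/m

1088.89


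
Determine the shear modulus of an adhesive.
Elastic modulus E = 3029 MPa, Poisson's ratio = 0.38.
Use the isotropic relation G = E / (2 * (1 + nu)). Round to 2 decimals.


G = 3029 / (2*(1+0.38)) = 3029 / 2.76
= 1097.46 MPa

1097.46


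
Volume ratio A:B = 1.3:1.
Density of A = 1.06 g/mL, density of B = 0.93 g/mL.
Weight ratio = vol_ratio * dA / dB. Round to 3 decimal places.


Wt ratio = 1.3 * 1.06 / 0.93
= 1.482

1.482


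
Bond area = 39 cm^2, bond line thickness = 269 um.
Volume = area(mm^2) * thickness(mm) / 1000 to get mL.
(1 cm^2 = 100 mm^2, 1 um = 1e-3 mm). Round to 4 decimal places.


area_mm2 = 39 * 100 = 3900
blt_mm = 269 * 1e-3 = 0.269
vol_mm3 = 3900 * 0.269 = 1049.1
vol_mL = 1049.1 / 1000 = 1.0491 mL

1.0491


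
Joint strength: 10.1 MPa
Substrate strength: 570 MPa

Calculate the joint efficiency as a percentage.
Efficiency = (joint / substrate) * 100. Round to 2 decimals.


Efficiency = (10.1 / 570) * 100 = 1.77%

1.77


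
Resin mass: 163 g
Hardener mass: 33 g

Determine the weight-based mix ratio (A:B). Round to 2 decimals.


Ratio = 163 / 33 = 4.94

4.94


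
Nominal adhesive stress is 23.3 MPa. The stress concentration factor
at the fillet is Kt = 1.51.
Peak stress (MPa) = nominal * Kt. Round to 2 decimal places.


Peak = 23.3 * 1.51 = 35.18 MPa

35.18


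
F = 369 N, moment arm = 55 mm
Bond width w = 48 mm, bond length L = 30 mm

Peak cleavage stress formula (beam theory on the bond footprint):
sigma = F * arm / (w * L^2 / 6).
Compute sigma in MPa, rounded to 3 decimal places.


sigma = (369 * 55) / (48 * 900 / 6)
= 20295 * 6 / 43200
= 121770 / 43200
= 2.819 MPa

2.819


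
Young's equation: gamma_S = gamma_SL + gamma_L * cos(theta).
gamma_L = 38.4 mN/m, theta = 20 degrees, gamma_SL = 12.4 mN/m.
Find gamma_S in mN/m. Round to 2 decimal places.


cos(20 deg) = 0.939693
gamma_S = 12.4 + 38.4 * 0.939693
= 48.48 mN/m

48.48


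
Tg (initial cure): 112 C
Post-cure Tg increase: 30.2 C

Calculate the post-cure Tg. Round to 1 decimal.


Post-cure Tg = 112 + 30.2 = 142.2 C

142.2


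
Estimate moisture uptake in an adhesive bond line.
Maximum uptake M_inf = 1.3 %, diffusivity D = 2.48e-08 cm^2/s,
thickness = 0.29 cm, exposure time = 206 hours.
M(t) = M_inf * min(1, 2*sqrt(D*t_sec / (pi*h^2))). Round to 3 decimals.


Convert time: 206 h = 741600 s
ratio = min(1, 2*sqrt(2.48e-08*741600/(pi*0.29^2)))
= 0.527677
M(t) = 1.3 * 0.527677 = 0.686%

0.686


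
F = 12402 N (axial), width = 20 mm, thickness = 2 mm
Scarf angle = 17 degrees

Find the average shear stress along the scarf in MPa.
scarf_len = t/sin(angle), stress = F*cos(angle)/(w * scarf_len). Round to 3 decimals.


scarf_len = 2/sin(17 deg) = 6.8406
cos(17 deg) = 0.956305
stress = 12402*0.956305/(20*6.8406) = 86.689 MPa

86.689


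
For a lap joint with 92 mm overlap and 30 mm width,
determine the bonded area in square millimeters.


Area = 92 * 30 = 2760 mm^2

2760


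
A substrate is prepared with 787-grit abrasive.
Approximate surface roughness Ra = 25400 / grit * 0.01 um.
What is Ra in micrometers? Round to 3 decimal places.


Ra = 25400 / 787 * 0.01 = 0.323 um

0.323


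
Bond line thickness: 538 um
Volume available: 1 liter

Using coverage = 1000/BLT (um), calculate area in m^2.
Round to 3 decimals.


1 L = 1e6 mm^3, thickness = 538 um = 0.538 mm
Area = 1e6 / 0.538 mm^2 = (1e6 / 0.538) / 1e6 m^2 = 1000 / 538 m^2
= 1.859 m^2

1.859


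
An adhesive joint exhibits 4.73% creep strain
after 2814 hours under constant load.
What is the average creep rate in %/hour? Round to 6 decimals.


Creep rate = strain / time
= 4.73 / 2814
= 0.001681 %/h

0.001681


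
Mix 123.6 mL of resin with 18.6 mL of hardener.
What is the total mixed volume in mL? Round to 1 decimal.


Total = 123.6 + 18.6 = 142.2 mL

142.2


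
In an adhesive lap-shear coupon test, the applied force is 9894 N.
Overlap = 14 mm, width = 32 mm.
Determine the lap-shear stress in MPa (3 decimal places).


stress = F / (overlap * width)
= 9894 / (14 * 32)
= 22.085 MPa

22.085


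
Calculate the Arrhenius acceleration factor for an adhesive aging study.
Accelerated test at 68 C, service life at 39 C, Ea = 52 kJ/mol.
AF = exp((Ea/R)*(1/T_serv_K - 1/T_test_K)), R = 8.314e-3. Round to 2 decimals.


T_test = 341.15 K, T_serv = 312.15 K
Ea/R = 52 / 0.008314 = 6254.51
AF = exp(6254.51 * (1/312.15 - 1/341.15))
= 5.49

5.49


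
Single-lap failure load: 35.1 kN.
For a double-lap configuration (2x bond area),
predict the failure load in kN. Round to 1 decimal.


Failure load = 35.1 * 2 = 70.2 kN

70.2


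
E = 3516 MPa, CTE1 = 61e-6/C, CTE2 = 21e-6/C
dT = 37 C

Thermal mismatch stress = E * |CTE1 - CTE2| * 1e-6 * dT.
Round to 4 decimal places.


= 3516 * 40e-6 * 37
= 5.2037 MPa

5.2037


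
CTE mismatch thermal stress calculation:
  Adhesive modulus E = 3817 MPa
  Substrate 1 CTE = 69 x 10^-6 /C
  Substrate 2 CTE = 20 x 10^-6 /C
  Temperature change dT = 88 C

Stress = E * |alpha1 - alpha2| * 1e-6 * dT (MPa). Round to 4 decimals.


delta_alpha = |69 - 20| = 49 x 10^-6/C
Stress = 3817 * 49e-6 * 88
= 16.4589 MPa

16.4589


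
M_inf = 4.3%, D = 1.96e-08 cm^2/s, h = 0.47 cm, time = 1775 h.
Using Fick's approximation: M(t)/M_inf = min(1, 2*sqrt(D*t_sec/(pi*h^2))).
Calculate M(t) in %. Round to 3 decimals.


t = 6390000 s
ratio = min(1, 2*sqrt(1.96e-08*6390000/(pi*0.2209)))
= 0.849641
M(t) = 4.3 * 0.849641 = 3.653%

3.653


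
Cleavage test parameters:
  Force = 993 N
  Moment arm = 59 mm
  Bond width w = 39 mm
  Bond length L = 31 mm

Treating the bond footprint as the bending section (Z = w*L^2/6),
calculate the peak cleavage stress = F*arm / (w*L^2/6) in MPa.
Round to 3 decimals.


M = 993 * 59 = 58587 N*mm
Z = 39 * 31^2 / 6 = 37479 / 6 mm^3
sigma = M / Z = 6 * 58587 / 37479 = 351522 / 37479
= 9.379 MPa

9.379


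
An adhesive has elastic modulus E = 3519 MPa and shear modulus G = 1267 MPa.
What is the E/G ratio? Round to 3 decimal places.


E/G = 3519 / 1267 = 2.777

2.777


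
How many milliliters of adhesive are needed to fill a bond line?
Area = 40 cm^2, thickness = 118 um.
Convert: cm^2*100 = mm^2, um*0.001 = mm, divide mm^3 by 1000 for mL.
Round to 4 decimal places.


= (40 * 100) * (118 * 0.001) / 1000
= 0.4720 mL

0.4720


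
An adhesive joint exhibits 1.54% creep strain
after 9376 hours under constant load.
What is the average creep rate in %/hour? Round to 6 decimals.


Creep rate = strain / time
= 1.54 / 9376
= 0.000164 %/h

0.000164


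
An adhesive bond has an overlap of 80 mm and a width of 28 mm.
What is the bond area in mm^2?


Bond area = overlap * width
= 80 * 28
= 2240 mm^2

2240


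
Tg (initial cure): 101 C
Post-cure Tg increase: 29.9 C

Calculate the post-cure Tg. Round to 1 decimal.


Post-cure Tg = 101 + 29.9 = 130.9 C

130.9


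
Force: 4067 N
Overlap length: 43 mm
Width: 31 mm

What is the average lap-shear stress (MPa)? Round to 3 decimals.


Average shear stress = F / (overlap * width)
= 4067 / (43 * 31)
= 3.051 MPa

3.051


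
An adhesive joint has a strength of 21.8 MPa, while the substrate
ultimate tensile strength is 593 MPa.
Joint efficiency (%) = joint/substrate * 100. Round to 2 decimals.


Efficiency = 21.8 / 593 * 100
= 3.68%

3.68


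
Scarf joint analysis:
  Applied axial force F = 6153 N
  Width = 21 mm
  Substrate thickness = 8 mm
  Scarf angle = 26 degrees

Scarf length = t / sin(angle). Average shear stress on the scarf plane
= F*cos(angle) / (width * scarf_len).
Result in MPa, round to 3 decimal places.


Scarf length = 8 / sin(26 deg) = 18.2494 mm
cos(26 deg) = 0.898794
Shear = 6153 * 0.898794 / (21 * 18.2494)
= 14.430 MPa

14.430


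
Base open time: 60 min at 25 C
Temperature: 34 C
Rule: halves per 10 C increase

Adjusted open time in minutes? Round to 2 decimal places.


Acceleration = 2^((34-25)/10) = 1.8661
Open time = 60 / 1.8661 = 32.15 min

32.15


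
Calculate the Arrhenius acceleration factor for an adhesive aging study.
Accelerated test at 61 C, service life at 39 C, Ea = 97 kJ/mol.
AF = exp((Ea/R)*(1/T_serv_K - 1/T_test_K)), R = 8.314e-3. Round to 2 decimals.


T_test = 334.15 K, T_serv = 312.15 K
Ea/R = 97 / 0.008314 = 11667.07
AF = exp(11667.07 * (1/312.15 - 1/334.15))
= 11.71

11.71


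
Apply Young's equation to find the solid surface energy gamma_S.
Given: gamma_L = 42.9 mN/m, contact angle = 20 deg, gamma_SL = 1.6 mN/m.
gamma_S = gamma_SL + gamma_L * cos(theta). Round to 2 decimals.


theta_rad = 20 * pi/180 = 0.349066
gamma_S = 1.6 + 42.9 * cos(0.349066)
= 41.91 mN/m

41.91


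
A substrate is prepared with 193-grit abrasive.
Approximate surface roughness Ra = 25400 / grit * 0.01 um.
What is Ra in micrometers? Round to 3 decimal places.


Ra = 25400 / 193 * 0.01 = 1.316 um

1.316


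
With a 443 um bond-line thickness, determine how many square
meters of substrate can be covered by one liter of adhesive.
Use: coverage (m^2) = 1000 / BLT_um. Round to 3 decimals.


Coverage = 1000 / 443 = 2.257 m^2

2.257


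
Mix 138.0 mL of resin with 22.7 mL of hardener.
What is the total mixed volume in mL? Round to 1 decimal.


Total = 138.0 + 22.7 = 160.7 mL

160.7


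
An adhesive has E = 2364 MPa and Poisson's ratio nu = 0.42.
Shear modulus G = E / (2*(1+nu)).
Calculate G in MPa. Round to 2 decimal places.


G = 2364 / (2*(1+0.42))
= 2364 / 2.84
= 832.39 MPa

832.39


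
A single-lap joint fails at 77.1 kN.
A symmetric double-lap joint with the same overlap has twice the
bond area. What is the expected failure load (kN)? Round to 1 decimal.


Double-lap load = 2 * 77.1 = 154.2 kN

154.2


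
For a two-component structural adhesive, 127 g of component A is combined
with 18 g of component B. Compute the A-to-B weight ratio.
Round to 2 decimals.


Weight ratio A:B = 127 / 18
= 7.06

7.06


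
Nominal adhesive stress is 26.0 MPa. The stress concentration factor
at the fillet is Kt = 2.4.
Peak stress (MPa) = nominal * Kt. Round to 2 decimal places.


Peak = 26.0 * 2.4 = 62.40 MPa

62.40


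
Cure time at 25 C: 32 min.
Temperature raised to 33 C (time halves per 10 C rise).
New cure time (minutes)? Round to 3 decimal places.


Acceleration factor = 2^(8/10) = 1.7411
New time = 32 / 1.7411 = 18.379 min

18.379


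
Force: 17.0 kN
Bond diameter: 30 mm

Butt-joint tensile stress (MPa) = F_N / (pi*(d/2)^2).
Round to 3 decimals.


F_N = 17.0 * 1000 = 17000.0 N
A = pi*(15.0)^2 = 706.8583 mm^2
stress = 17000.0 / 706.8583 = 24.050 MPa

24.050


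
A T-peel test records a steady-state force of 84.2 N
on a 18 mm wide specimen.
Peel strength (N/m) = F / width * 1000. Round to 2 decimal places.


Peel strength = 84.2 / 18 * 1000
= 4677.78 N/m

4677.78


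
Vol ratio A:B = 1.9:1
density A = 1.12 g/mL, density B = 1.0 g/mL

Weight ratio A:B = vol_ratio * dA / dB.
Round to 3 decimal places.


Weight ratio = 1.9 * 1.12 / 1.0
= 2.128

2.128


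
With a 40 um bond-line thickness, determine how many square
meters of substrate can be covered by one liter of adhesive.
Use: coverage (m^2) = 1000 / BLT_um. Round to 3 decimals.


Coverage = 1000 / 40 = 25.000 m^2

25.000


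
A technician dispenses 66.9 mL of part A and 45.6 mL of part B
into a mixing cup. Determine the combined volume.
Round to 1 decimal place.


Combined volume = 66.9 + 45.6
= 112.5 mL

112.5


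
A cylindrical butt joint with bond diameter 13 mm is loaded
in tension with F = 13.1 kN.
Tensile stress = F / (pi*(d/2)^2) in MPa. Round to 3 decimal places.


Area = pi * (13/2)^2 = 132.7323 mm^2
Stress = 13.1*1000 / 132.7323
= 98.695 MPa

98.695


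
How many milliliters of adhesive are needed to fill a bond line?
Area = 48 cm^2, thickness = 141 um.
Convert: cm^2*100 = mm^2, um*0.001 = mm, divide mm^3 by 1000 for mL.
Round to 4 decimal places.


= (48 * 100) * (141 * 0.001) / 1000
= 0.6768 mL

0.6768


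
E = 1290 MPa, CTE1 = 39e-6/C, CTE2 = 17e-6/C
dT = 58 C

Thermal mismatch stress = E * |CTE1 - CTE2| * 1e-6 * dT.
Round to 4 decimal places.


= 1290 * 22e-6 * 58
= 1.6460 MPa

1.6460


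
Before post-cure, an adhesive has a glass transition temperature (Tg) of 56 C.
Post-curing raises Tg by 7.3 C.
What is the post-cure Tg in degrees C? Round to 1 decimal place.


Tg_post = Tg_base + delta_Tg
= 56 + 7.3
= 63.3 C

63.3


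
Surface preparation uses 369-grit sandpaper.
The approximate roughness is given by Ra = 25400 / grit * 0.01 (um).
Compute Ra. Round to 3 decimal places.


Ra = 25400 / 369 * 0.01
= 254 / 369
= 0.688 um

0.688


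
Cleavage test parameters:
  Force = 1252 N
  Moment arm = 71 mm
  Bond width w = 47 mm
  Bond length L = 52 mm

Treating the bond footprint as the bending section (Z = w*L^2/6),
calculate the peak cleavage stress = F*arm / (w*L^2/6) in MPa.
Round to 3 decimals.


M = 1252 * 71 = 88892 N*mm
Z = 47 * 52^2 / 6 = 127088 / 6 mm^3
sigma = M / Z = 6 * 88892 / 127088 = 533352 / 127088
= 4.197 MPa

4.197


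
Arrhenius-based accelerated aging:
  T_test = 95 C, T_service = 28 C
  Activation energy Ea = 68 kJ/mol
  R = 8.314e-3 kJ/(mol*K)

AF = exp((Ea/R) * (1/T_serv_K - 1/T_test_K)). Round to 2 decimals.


T_test_K = 368.15, T_serv_K = 301.15
AF = exp((68/8.314e-3) * (1/301.15 - 1/368.15))
= 140.15

140.15


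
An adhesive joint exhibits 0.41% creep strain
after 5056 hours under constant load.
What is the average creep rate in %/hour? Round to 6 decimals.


Creep rate = strain / time
= 0.41 / 5056
= 0.000081 %/h

0.000081


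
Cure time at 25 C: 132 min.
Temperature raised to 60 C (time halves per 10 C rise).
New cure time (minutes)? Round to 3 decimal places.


Acceleration factor = 2^(35/10) = 11.3137
New time = 132 / 11.3137 = 11.667 min

11.667


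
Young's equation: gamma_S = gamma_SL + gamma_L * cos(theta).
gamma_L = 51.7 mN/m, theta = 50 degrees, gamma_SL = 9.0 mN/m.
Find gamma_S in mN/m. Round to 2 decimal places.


cos(50 deg) = 0.642788
gamma_S = 9.0 + 51.7 * 0.642788
= 42.23 mN/m

42.23


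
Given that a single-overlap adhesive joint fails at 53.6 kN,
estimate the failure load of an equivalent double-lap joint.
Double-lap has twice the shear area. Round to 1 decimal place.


Double-lap factor = 2
Expected load = 53.6 * 2 = 107.2 kN

107.2


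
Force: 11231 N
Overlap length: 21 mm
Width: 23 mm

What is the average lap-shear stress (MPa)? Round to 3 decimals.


Average shear stress = F / (overlap * width)
= 11231 / (21 * 23)
= 23.253 MPa

23.253


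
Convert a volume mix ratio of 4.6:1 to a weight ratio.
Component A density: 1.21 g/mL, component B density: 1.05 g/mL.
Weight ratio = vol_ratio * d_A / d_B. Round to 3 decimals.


= 4.6 * 1.21 / 1.05 = 5.301

5.301


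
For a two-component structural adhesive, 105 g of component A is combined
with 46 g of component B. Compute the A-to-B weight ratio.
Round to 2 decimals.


Weight ratio A:B = 105 / 46
= 2.28

2.28


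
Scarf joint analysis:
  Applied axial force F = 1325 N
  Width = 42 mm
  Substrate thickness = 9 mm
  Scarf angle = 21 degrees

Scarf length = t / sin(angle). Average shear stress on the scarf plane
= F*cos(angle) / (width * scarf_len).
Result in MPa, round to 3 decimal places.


Scarf length = 9 / sin(21 deg) = 25.1139 mm
cos(21 deg) = 0.933580
Shear = 1325 * 0.933580 / (42 * 25.1139)
= 1.173 MPa

1.173


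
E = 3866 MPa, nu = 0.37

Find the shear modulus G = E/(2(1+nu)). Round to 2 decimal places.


G = 3866 / (2 * 1.37)
= 1410.95 MPa

1410.95


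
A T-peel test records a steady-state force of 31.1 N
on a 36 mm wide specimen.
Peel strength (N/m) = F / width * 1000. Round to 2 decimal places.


Peel strength = 31.1 / 36 * 1000
= 863.89 N/m

863.89


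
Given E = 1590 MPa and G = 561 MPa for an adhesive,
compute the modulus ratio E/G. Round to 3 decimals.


E/G ratio = 1590 / 561 = 2.834

2.834


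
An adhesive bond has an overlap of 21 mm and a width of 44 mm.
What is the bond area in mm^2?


Bond area = overlap * width
= 21 * 44
= 924 mm^2

924


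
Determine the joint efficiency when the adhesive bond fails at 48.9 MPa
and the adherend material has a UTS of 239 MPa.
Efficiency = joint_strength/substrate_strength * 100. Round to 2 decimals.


Joint efficiency = 48.9 / 239 * 100
= 20.46%

20.46


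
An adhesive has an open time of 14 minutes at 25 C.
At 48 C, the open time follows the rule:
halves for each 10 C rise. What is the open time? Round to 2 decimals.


Factor = 2^((48-25)/10) = 4.9246
Open time = 14 / 4.9246 = 2.84 min

2.84


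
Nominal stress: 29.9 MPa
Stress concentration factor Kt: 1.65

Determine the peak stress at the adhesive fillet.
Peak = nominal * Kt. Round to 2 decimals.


Peak stress = 29.9 * 1.65
= 49.34 MPa

49.34


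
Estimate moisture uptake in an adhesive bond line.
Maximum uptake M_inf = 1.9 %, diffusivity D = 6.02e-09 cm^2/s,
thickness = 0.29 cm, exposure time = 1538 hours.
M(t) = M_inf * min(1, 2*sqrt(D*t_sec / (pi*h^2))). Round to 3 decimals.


Convert time: 1538 h = 5536800 s
ratio = min(1, 2*sqrt(6.02e-09*5536800/(pi*0.29^2)))
= 0.710370
M(t) = 1.9 * 0.710370 = 1.350%

1.350


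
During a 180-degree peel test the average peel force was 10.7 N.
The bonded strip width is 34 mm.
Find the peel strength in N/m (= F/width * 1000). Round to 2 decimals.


Peel strength = F/width * 1000
= 10.7 / 34 * 1000
= 314.71 N/m

314.71


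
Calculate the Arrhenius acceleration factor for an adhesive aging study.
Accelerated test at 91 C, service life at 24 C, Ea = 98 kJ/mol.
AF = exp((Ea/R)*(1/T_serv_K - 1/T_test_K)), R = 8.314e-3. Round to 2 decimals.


T_test = 364.15 K, T_serv = 297.15 K
Ea/R = 98 / 0.008314 = 11787.35
AF = exp(11787.35 * (1/297.15 - 1/364.15))
= 1478.11

1478.11


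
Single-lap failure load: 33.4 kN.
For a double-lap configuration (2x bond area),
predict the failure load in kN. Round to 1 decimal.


Failure load = 33.4 * 2 = 66.8 kN

66.8


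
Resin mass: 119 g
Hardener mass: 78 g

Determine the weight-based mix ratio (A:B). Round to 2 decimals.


Ratio = 119 / 78 = 1.53

1.53


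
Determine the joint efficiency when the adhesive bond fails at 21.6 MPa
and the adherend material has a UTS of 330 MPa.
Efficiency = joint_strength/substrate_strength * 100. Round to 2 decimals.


Joint efficiency = 21.6 / 330 * 100
= 6.55%

6.55


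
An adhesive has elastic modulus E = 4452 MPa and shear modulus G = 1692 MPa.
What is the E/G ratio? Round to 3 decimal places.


E/G = 4452 / 1692 = 2.631

2.631


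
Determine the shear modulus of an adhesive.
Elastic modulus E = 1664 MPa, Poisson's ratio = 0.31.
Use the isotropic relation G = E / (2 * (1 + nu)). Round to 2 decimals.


G = 1664 / (2*(1+0.31)) = 1664 / 2.62
= 635.11 MPa

635.11


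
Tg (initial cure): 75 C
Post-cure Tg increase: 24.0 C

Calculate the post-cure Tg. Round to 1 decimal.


Post-cure Tg = 75 + 24.0 = 99.0 C

99.0


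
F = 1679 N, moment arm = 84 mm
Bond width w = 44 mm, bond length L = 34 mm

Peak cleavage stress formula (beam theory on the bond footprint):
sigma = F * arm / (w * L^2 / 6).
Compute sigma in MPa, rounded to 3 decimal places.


sigma = (1679 * 84) / (44 * 1156 / 6)
= 141036 * 6 / 50864
= 846216 / 50864
= 16.637 MPa

16.637


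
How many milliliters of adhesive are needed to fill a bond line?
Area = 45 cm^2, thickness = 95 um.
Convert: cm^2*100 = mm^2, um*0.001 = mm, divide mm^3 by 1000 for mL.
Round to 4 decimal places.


= (45 * 100) * (95 * 0.001) / 1000
= 0.4275 mL

0.4275


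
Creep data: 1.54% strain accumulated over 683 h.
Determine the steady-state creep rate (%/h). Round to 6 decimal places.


Rate = 1.54 / 683 = 0.002255 %/h

0.002255


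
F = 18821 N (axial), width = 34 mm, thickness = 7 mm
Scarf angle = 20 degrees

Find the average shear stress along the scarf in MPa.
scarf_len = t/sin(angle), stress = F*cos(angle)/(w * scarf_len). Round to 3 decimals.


scarf_len = 7/sin(20 deg) = 20.4666
cos(20 deg) = 0.939693
stress = 18821*0.939693/(34*20.4666) = 25.416 MPa

25.416


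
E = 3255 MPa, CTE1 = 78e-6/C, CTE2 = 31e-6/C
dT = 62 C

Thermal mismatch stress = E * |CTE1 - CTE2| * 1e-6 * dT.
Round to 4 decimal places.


= 3255 * 47e-6 * 62
= 9.4851 MPa

9.4851


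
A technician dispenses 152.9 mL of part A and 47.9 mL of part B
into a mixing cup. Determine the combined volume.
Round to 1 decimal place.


Combined volume = 152.9 + 47.9
= 200.8 mL

200.8


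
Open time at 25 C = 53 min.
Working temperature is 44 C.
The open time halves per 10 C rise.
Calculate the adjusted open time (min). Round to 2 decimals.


factor = 2^((44 - 25) / 10) = 3.7321
ot = 53 / 3.7321 = 14.20 min

14.20


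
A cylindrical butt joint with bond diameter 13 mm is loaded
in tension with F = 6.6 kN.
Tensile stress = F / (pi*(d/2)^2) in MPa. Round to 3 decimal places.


Area = pi * (13/2)^2 = 132.7323 mm^2
Stress = 6.6*1000 / 132.7323
= 49.724 MPa

49.724


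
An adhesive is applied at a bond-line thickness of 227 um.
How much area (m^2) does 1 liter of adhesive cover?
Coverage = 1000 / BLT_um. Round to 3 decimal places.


Coverage = 1000 / 227 = 4.405 m^2

4.405


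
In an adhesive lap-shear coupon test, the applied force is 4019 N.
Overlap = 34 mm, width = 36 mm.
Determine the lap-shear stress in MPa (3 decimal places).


stress = F / (overlap * width)
= 4019 / (34 * 36)
= 3.283 MPa

3.283


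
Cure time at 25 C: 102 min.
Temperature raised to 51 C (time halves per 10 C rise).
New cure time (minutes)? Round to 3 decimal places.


Acceleration factor = 2^(26/10) = 6.0629
New time = 102 / 6.0629 = 16.824 min

16.824


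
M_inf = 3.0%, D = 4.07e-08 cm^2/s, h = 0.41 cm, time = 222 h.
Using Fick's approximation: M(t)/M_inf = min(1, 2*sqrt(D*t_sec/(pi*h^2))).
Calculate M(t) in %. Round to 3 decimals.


t = 799200 s
ratio = min(1, 2*sqrt(4.07e-08*799200/(pi*0.1681)))
= 0.496359
M(t) = 3.0 * 0.496359 = 1.489%

1.489


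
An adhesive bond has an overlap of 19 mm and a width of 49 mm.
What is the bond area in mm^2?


Bond area = overlap * width
= 19 * 49
= 931 mm^2

931


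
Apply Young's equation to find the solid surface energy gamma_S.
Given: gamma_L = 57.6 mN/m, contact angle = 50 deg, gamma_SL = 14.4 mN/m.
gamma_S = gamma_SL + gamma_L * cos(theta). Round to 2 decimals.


theta_rad = 50 * pi/180 = 0.872665
gamma_S = 14.4 + 57.6 * cos(0.872665)
= 51.42 mN/m

51.42


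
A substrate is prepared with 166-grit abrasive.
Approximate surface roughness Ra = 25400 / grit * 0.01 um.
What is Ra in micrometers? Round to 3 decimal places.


Ra = 25400 / 166 * 0.01 = 1.530 um

1.530


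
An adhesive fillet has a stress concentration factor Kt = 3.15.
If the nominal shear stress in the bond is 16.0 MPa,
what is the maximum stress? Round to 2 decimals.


Max stress = 16.0 * 3.15 = 50.40 MPa

50.40


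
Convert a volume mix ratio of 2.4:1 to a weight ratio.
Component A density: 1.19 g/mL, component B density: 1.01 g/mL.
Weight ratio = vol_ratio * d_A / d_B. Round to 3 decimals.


= 2.4 * 1.19 / 1.01 = 2.828

2.828


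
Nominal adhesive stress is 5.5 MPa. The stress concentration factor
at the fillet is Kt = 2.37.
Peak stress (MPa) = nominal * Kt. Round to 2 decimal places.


Peak = 5.5 * 2.37 = 13.04 MPa

13.04


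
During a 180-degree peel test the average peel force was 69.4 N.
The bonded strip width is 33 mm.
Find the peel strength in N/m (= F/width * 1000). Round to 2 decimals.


Peel strength = F/width * 1000
= 69.4 / 33 * 1000
= 2103.03 N/m

2103.03


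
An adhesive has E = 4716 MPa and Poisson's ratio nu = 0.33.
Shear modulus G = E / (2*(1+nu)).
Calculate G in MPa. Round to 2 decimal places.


G = 4716 / (2*(1+0.33))
= 4716 / 2.66
= 1772.93 MPa

1772.93


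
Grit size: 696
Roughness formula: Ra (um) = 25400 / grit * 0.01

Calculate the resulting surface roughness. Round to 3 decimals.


Ra = 25400 / 696 * 0.01
= 0.365 um

0.365


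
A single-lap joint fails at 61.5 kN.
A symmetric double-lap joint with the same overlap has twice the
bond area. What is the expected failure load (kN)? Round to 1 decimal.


Double-lap load = 2 * 61.5 = 123.0 kN

123.0


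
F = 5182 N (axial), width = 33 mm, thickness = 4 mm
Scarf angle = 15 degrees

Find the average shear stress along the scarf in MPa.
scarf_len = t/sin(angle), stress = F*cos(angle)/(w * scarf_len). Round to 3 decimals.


scarf_len = 4/sin(15 deg) = 15.4548
cos(15 deg) = 0.965926
stress = 5182*0.965926/(33*15.4548) = 9.814 MPa

9.814


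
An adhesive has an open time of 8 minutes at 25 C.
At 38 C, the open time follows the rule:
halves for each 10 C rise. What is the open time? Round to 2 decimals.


Factor = 2^((38-25)/10) = 2.4623
Open time = 8 / 2.4623 = 3.25 min

3.25


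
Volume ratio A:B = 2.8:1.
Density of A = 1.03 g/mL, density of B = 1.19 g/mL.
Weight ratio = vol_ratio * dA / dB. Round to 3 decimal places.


Wt ratio = 2.8 * 1.03 / 1.19
= 2.424

2.424


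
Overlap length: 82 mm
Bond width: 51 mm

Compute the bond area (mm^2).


Bond area = 82 * 51 = 4182 mm^2

4182


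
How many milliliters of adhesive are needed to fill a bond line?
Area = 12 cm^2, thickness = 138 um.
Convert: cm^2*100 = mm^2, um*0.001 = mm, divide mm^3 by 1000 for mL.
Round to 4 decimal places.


= (12 * 100) * (138 * 0.001) / 1000
= 0.1656 mL

0.1656


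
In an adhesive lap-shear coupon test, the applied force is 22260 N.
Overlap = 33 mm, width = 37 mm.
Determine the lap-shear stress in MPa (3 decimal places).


stress = F / (overlap * width)
= 22260 / (33 * 37)
= 18.231 MPa

18.231


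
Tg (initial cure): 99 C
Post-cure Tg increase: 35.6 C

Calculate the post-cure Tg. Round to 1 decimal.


Post-cure Tg = 99 + 35.6 = 134.6 C

134.6


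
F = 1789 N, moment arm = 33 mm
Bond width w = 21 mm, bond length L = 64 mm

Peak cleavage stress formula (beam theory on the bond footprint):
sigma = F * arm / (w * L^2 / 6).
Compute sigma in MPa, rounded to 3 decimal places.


sigma = (1789 * 33) / (21 * 4096 / 6)
= 59037 * 6 / 86016
= 354222 / 86016
= 4.118 MPa

4.118


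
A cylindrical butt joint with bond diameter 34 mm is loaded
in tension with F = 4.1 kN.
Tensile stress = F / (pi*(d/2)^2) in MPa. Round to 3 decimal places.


Area = pi * (34/2)^2 = 907.9203 mm^2
Stress = 4.1*1000 / 907.9203
= 4.516 MPa

4.516


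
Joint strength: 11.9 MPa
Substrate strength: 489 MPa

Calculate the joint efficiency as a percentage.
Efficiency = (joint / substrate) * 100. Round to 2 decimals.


Efficiency = (11.9 / 489) * 100 = 2.43%

2.43


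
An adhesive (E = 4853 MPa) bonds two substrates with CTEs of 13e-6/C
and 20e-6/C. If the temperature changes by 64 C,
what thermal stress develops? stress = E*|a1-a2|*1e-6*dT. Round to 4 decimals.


Stress = 4853 * |13 - 20| * 1e-6 * 64
= 2.1741 MPa

2.1741


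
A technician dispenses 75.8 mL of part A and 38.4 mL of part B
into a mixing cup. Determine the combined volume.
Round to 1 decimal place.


Combined volume = 75.8 + 38.4
= 114.2 mL

114.2


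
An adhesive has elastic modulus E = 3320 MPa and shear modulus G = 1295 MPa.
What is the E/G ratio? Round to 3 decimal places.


E/G = 3320 / 1295 = 2.564

2.564


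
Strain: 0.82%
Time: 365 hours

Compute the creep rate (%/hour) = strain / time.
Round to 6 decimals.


Creep rate = 0.82 / 365
= 0.002247 %/h

0.002247


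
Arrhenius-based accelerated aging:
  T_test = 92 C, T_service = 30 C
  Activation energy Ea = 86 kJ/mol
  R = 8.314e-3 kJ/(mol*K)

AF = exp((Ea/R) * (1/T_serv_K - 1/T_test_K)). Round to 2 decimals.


T_test_K = 365.15, T_serv_K = 303.15
AF = exp((86/8.314e-3) * (1/303.15 - 1/365.15))
= 328.20

328.20


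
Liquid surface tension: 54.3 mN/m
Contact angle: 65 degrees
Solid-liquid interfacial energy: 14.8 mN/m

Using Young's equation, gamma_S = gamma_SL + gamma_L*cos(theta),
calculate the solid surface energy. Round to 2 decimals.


gamma_S = 14.8 + 54.3 * cos(65)
= 37.75 mN/m

37.75


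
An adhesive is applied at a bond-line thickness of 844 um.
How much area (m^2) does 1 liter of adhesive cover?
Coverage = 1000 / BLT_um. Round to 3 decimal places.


Coverage = 1000 / 844 = 1.185 m^2

1.185


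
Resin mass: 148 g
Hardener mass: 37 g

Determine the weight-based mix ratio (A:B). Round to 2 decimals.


Ratio = 148 / 37 = 4.00

4.00


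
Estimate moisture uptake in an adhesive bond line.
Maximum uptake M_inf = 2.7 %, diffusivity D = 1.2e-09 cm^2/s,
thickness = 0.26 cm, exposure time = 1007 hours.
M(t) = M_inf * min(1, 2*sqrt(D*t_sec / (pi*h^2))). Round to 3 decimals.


Convert time: 1007 h = 3625200 s
ratio = min(1, 2*sqrt(1.2e-09*3625200/(pi*0.26^2)))
= 0.286245
M(t) = 2.7 * 0.286245 = 0.773%

0.773


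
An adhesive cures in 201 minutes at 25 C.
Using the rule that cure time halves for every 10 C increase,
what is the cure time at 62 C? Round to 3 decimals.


Factor = 2^((62 - 25) / 10) = 12.9960
Cure time = 201 / 12.9960
= 15.466 minutes

15.466


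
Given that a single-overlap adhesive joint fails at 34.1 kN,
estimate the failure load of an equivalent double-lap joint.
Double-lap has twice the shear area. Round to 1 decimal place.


Double-lap factor = 2
Expected load = 34.1 * 2 = 68.2 kN

68.2


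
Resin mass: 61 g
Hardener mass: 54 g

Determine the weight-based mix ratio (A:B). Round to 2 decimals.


Ratio = 61 / 54 = 1.13

1.13


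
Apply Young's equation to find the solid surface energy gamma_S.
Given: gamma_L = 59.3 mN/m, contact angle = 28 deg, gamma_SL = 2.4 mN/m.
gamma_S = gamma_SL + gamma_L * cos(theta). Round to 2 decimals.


theta_rad = 28 * pi/180 = 0.488692
gamma_S = 2.4 + 59.3 * cos(0.488692)
= 54.76 mN/m

54.76


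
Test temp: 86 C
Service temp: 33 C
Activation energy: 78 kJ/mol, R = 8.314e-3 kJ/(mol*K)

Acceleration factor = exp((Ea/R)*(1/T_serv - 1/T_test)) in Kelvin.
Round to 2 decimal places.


AF = exp((78/0.008314)*(1/306.15 - 1/359.15))
= 92.04

92.04


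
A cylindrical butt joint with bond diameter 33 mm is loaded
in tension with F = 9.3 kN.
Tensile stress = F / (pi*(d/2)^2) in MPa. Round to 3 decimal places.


Area = pi * (33/2)^2 = 855.2986 mm^2
Stress = 9.3*1000 / 855.2986
= 10.873 MPa

10.873


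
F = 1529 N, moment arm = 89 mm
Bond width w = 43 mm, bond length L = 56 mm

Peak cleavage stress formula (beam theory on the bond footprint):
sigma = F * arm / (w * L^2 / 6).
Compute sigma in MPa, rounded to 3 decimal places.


sigma = (1529 * 89) / (43 * 3136 / 6)
= 136081 * 6 / 134848
= 816486 / 134848
= 6.055 MPa

6.055


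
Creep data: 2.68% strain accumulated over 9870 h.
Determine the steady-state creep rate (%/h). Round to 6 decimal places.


Rate = 2.68 / 9870 = 0.000272 %/h

0.000272


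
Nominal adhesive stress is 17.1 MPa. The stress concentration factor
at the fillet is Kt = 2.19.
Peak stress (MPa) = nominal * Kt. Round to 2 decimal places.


Peak = 17.1 * 2.19 = 37.45 MPa

37.45


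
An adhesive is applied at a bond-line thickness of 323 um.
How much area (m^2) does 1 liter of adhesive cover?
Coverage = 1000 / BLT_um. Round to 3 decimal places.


Coverage = 1000 / 323 = 3.096 m^2

3.096


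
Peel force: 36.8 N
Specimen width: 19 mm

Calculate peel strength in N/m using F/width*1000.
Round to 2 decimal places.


Peel strength = 36.8 / 19 * 1000 = 1936.84 N/m

1936.84


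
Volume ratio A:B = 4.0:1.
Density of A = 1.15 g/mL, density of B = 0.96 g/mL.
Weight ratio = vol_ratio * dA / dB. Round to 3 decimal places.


Wt ratio = 4.0 * 1.15 / 0.96
= 4.792

4.792


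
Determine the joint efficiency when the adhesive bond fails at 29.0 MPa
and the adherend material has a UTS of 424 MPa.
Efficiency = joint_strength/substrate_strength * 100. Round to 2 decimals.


Joint efficiency = 29.0 / 424 * 100
= 6.84%

6.84


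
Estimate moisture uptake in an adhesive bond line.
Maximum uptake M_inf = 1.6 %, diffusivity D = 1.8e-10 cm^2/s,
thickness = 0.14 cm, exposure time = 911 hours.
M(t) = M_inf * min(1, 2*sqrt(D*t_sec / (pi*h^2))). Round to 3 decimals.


Convert time: 911 h = 3279600 s
ratio = min(1, 2*sqrt(1.8e-10*3279600/(pi*0.14^2)))
= 0.195828
M(t) = 1.6 * 0.195828 = 0.313%

0.313


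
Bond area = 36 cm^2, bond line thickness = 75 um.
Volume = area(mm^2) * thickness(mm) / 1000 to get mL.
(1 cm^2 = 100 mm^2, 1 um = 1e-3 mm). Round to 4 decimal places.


area_mm2 = 36 * 100 = 3600
blt_mm = 75 * 1e-3 = 0.075
vol_mm3 = 3600 * 0.075 = 270.0
vol_mL = 270.0 / 1000 = 0.2700 mL

0.2700


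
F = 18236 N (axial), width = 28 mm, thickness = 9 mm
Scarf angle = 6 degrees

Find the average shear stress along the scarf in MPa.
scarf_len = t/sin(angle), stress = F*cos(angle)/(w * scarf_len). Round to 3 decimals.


scarf_len = 9/sin(6 deg) = 86.1010
cos(6 deg) = 0.994522
stress = 18236*0.994522/(28*86.1010) = 7.523 MPa

7.523


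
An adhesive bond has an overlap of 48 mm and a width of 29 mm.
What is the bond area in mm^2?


Bond area = overlap * width
= 48 * 29
= 1392 mm^2

1392


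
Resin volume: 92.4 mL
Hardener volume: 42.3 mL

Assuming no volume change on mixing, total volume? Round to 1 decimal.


V_total = 92.4 + 42.3 = 134.7 mL

134.7


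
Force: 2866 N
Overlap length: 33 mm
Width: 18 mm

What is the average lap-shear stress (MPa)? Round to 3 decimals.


Average shear stress = F / (overlap * width)
= 2866 / (33 * 18)
= 4.825 MPa

4.825


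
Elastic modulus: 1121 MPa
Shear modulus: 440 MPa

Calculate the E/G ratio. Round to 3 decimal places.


E / G = 1121 / 440 = 2.548

2.548


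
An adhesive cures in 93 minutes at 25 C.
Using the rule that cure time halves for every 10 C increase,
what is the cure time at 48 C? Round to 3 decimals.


Factor = 2^((48 - 25) / 10) = 4.9246
Cure time = 93 / 4.9246
= 18.885 minutes

18.885


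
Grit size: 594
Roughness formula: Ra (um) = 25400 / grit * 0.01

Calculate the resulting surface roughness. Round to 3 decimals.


Ra = 25400 / 594 * 0.01
= 0.428 um

0.428


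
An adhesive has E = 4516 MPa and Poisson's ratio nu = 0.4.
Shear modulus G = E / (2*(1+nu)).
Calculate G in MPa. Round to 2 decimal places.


G = 4516 / (2*(1+0.4))
= 4516 / 2.80
= 1612.86 MPa

1612.86


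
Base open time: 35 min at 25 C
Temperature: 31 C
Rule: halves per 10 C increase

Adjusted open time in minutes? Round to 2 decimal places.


Acceleration = 2^((31-25)/10) = 1.5157
Open time = 35 / 1.5157 = 23.09 min

23.09


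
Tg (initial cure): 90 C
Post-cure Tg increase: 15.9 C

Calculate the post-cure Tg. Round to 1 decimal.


Post-cure Tg = 90 + 15.9 = 105.9 C

105.9


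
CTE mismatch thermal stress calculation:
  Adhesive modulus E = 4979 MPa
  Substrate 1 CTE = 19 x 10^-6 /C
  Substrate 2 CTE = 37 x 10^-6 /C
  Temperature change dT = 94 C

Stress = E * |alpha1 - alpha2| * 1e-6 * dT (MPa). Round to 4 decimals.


delta_alpha = |19 - 37| = 18 x 10^-6/C
Stress = 4979 * 18e-6 * 94
= 8.4245 MPa

8.4245


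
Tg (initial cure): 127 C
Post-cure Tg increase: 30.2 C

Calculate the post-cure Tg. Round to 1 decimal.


Post-cure Tg = 127 + 30.2 = 157.2 C

157.2


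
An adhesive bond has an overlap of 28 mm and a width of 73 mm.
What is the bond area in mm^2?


Bond area = overlap * width
= 28 * 73
= 2044 mm^2

2044


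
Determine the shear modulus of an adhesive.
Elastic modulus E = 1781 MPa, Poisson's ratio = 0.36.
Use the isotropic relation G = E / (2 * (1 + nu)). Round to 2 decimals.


G = 1781 / (2*(1+0.36)) = 1781 / 2.72
= 654.78 MPa

654.78


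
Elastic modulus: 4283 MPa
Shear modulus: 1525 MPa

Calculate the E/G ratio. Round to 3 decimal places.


E / G = 4283 / 1525 = 2.809

2.809


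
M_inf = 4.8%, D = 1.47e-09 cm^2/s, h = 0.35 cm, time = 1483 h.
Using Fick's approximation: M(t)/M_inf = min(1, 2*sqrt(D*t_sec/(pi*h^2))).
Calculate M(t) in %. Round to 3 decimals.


t = 5338800 s
ratio = min(1, 2*sqrt(1.47e-09*5338800/(pi*0.1225)))
= 0.285606
M(t) = 4.8 * 0.285606 = 1.371%

1.371


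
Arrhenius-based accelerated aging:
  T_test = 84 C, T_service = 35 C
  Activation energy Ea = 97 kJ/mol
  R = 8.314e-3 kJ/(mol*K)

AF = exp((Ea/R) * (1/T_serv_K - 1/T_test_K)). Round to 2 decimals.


T_test_K = 357.15, T_serv_K = 308.15
AF = exp((97/8.314e-3) * (1/308.15 - 1/357.15))
= 180.28

180.28


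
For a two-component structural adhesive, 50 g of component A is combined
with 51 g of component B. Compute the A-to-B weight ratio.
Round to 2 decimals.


Weight ratio A:B = 50 / 51
= 0.98

0.98


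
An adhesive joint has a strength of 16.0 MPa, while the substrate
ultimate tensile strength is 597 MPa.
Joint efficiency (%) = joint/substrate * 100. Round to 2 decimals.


Efficiency = 16.0 / 597 * 100
= 2.68%

2.68


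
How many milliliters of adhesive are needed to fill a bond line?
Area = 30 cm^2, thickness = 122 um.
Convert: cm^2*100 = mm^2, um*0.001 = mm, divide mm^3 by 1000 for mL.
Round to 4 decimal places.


= (30 * 100) * (122 * 0.001) / 1000
= 0.3660 mL

0.3660


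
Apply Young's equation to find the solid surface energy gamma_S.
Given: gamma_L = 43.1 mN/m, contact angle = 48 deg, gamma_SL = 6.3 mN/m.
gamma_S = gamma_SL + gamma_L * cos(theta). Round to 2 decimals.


theta_rad = 48 * pi/180 = 0.837758
gamma_S = 6.3 + 43.1 * cos(0.837758)
= 35.14 mN/m

35.14


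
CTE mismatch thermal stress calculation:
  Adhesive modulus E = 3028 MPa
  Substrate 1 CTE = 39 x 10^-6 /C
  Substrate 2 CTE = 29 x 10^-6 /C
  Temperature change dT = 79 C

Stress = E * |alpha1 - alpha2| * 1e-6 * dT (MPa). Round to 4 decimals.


delta_alpha = |39 - 29| = 10 x 10^-6/C
Stress = 3028 * 10e-6 * 79
= 2.3921 MPa

2.3921


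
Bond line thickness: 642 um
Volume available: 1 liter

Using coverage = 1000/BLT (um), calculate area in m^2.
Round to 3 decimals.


1 L = 1e6 mm^3, thickness = 642 um = 0.642 mm
Area = 1e6 / 0.642 mm^2 = (1e6 / 0.642) / 1e6 m^2 = 1000 / 642 m^2
= 1.558 m^2

1.558


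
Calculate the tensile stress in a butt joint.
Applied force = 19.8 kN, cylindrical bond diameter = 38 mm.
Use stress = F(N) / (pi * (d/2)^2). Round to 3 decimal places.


A = pi * 19.0^2 = 1134.1149 mm^2
sigma = 19800.0 / 1134.1149 = 17.459 MPa

17.459
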